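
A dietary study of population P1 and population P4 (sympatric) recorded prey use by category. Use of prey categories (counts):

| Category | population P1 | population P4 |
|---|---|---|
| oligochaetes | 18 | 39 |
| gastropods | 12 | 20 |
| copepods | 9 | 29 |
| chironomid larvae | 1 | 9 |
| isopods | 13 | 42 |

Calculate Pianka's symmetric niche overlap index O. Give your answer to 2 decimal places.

0.97

Proportions for population P1 (n=53): 18/53=0.3396, 12/53=0.2264, 9/53=0.1698, 1/53=0.0189, 13/53=0.2453
Proportions for population P4 (n=139): 39/139=0.2806, 20/139=0.1439, 29/139=0.2086, 9/139=0.0647, 42/139=0.3022
Σ p₁ᵢp₂ᵢ = 0.095292 + 0.032579 + 0.035420 + 0.001223 + 0.074130 = 0.238644
Σp_1ᵢ² = 0.3396² + 0.2264² + 0.1698² + 0.0189² + 0.2453² = 0.115328 + 0.051257 + 0.028832 + 0.000357 + 0.060172 = 0.255946
Σp_2ᵢ² = 0.2806² + 0.1439² + 0.2086² + 0.0647² + 0.3022² = 0.078736 + 0.020707 + 0.043514 + 0.004186 + 0.091325 = 0.238468
O = 0.238644 / √(0.255946 × 0.238468) = 0.238644 / 0.2470525 = 0.9660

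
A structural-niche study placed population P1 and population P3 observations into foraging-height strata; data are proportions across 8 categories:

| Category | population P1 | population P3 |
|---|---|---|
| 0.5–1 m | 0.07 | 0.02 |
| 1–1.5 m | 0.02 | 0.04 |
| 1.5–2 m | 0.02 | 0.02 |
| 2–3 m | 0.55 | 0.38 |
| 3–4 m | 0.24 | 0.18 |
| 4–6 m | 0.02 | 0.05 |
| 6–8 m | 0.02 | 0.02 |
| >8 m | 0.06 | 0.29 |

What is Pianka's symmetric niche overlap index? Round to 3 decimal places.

Σ p₁ᵢp₂ᵢ = 0.0014 + 0.0008 + 0.0004 + 0.2090 + 0.0432 + 0.0010 + 0.0004 + 0.0174 = 0.2736
Σp_1ᵢ² = 0.07² + 0.02² + 0.02² + 0.55² + 0.24² + 0.02² + 0.02² + 0.06² = 0.0049 + 0.0004 + 0.0004 + 0.3025 + 0.0576 + 0.0004 + 0.0004 + 0.0036 = 0.3702
Σp_2ᵢ² = 0.02² + 0.04² + 0.02² + 0.38² + 0.18² + 0.05² + 0.02² + 0.29² = 0.0004 + 0.0016 + 0.0004 + 0.1444 + 0.0324 + 0.0025 + 0.0004 + 0.0841 = 0.2662
O = 0.2736 / √(0.3702 × 0.2662) = 0.2736 / 0.313922 = 0.87155

0.872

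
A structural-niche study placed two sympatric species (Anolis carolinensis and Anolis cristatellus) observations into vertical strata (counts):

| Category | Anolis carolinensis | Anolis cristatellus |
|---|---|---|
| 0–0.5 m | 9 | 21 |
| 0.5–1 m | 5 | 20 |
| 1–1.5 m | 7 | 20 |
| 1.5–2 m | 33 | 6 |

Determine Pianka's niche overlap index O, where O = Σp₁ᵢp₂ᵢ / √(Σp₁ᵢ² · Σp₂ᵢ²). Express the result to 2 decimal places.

0.50

Proportions for Anolis carolinensis (n=54): 9/54=0.1667, 5/54=0.0926, 7/54=0.1296, 33/54=0.6111
Proportions for Anolis cristatellus (n=67): 21/67=0.3134, 20/67=0.2985, 20/67=0.2985, 6/67=0.0896
Σ p₁ᵢp₂ᵢ = 0.052244 + 0.027641 + 0.038686 + 0.054755 = 0.173326
Σp_1ᵢ² = 0.1667² + 0.0926² + 0.1296² + 0.6111² = 0.027789 + 0.008575 + 0.016796 + 0.373443 = 0.426603
Σp_2ᵢ² = 0.3134² + 0.2985² + 0.2985² + 0.0896² = 0.098220 + 0.089102 + 0.089102 + 0.008028 = 0.284452
O = 0.173326 / √(0.426603 × 0.284452) = 0.173326 / 0.3483505 = 0.4976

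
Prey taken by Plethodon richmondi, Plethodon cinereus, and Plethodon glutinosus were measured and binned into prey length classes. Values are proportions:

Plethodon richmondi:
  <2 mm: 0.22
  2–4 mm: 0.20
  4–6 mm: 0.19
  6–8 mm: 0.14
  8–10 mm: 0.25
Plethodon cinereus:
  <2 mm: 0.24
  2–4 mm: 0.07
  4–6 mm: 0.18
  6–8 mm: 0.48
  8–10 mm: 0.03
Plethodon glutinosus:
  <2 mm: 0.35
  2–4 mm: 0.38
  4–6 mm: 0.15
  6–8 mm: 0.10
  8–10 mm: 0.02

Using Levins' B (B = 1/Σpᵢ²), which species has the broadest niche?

Plethodon richmondi

Σp_richᵢ² = 0.22² + 0.20² + 0.19² + 0.14² + 0.25² = 0.0484 + 0.0400 + 0.0361 + 0.0196 + 0.0625 = 0.2066
B_rich = 1 / 0.2066 = 4.8403
Σp_cineᵢ² = 0.24² + 0.07² + 0.18² + 0.48² + 0.03² = 0.0576 + 0.0049 + 0.0324 + 0.2304 + 0.0009 = 0.3262
B_cine = 1 / 0.3262 = 3.0656
Σp_glutᵢ² = 0.35² + 0.38² + 0.15² + 0.10² + 0.02² = 0.1225 + 0.1444 + 0.0225 + 0.0100 + 0.0004 = 0.2998
B_glut = 1 / 0.2998 = 3.3356
Highest B → broadest niche (most generalist): Plethodon richmondi (B = 4.84).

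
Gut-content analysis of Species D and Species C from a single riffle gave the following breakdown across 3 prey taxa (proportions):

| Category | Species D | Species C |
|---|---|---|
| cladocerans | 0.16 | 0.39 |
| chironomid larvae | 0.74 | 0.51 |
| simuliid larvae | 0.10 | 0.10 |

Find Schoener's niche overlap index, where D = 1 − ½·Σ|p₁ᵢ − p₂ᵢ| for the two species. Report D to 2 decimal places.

0.77

Σ|p₁ᵢ − p₂ᵢ| = 0.23 + 0.23 + 0.00 = 0.46
D = 1 − ½ × 0.46 = 1 − 0.230 = 0.7700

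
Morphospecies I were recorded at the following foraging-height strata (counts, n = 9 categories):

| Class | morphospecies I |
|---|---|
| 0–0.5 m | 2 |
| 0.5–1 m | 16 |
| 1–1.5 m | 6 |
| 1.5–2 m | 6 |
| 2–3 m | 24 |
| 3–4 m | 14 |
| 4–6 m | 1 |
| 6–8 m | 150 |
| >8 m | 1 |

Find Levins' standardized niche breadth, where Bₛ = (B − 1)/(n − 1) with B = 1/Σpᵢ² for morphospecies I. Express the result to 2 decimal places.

0.13

Proportions for morphospecies I (n=220): 2/220=0.0091, 16/220=0.0727, 6/220=0.0273, 6/220=0.0273, 24/220=0.1091, 14/220=0.0636, 1/220=0.0045, 150/220=0.6818, 1/220=0.0045
Σpᵢ² = 0.0091² + 0.0727² + 0.0273² + 0.0273² + 0.1091² + 0.0636² + 0.0045² + 0.6818² + 0.0045² = 0.000083 + 0.005285 + 0.000745 + 0.000745 + 0.011903 + 0.004045 + 0.000020 + 0.464851 + 0.000020 = 0.487697
B = 1 / 0.487697 = 2.0505
Bₛ = (B − 1)/(n − 1) = (2.0505 − 1)/(9 − 1) = 1.0505/8 = 0.1313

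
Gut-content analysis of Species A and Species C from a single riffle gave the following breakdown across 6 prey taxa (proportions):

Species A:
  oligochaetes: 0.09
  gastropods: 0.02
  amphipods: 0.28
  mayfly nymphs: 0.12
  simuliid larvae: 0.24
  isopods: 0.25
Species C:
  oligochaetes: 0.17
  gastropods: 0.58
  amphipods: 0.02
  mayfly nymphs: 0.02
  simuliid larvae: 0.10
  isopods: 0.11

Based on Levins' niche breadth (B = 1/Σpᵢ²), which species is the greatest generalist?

Species A

Σp_Aᵢ² = 0.09² + 0.02² + 0.28² + 0.12² + 0.24² + 0.25² = 0.0081 + 0.0004 + 0.0784 + 0.0144 + 0.0576 + 0.0625 = 0.2214
B_A = 1 / 0.2214 = 4.5167
Σp_Cᵢ² = 0.17² + 0.58² + 0.02² + 0.02² + 0.10² + 0.11² = 0.0289 + 0.3364 + 0.0004 + 0.0004 + 0.0100 + 0.0121 = 0.3882
B_C = 1 / 0.3882 = 2.5760
Highest B → broadest niche (most generalist): Species A (B = 4.52).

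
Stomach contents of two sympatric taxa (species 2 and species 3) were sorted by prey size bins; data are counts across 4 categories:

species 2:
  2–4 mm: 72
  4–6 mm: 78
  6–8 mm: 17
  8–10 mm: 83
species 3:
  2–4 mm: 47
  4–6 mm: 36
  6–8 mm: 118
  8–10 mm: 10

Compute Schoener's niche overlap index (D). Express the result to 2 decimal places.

Proportions for species 2 (n=250): 72/250=0.2880, 78/250=0.3120, 17/250=0.0680, 83/250=0.3320
Proportions for species 3 (n=211): 47/211=0.2227, 36/211=0.1706, 118/211=0.5592, 10/211=0.0474
Σ|p₁ᵢ − p₂ᵢ| = 0.0653 + 0.1414 + 0.4912 + 0.2846 = 0.9825
D = 1 − ½ × 0.9825 = 1 − 0.49125 = 0.50875

0.51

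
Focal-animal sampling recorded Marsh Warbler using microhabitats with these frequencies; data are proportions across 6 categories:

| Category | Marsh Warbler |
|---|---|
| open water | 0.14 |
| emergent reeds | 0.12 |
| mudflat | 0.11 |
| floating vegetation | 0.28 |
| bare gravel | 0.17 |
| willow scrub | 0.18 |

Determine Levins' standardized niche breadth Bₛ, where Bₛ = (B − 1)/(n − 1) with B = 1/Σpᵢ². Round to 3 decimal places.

0.876

Σpᵢ² = 0.14² + 0.12² + 0.11² + 0.28² + 0.17² + 0.18² = 0.0196 + 0.0144 + 0.0121 + 0.0784 + 0.0289 + 0.0324 = 0.1858
B = 1 / 0.1858 = 5.38213
Bₛ = (B − 1)/(n − 1) = (5.38213 − 1)/(6 − 1) = 4.38213/5 = 0.87643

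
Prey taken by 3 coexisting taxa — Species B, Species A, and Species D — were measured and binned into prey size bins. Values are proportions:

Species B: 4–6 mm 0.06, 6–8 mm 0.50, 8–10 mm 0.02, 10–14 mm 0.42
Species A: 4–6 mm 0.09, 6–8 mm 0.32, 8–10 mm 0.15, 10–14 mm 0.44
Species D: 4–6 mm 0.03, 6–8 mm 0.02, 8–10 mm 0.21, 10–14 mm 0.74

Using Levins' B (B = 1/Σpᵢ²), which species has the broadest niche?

Σp_Bᵢ² = 0.06² + 0.50² + 0.02² + 0.42² = 0.0036 + 0.2500 + 0.0004 + 0.1764 = 0.4304
B_B = 1 / 0.4304 = 2.3234
Σp_Aᵢ² = 0.09² + 0.32² + 0.15² + 0.44² = 0.0081 + 0.1024 + 0.0225 + 0.1936 = 0.3266
B_A = 1 / 0.3266 = 3.0618
Σp_Dᵢ² = 0.03² + 0.02² + 0.21² + 0.74² = 0.0009 + 0.0004 + 0.0441 + 0.5476 = 0.5930
B_D = 1 / 0.5930 = 1.6863
Highest B → broadest niche (most generalist): Species A (B = 3.06).

Species A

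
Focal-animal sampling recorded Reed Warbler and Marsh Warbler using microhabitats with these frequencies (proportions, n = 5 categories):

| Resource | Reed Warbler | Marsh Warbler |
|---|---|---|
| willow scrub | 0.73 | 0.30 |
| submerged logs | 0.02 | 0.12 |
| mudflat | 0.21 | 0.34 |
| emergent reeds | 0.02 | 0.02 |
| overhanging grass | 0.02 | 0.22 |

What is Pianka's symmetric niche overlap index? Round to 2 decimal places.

0.75

Σ p₁ᵢp₂ᵢ = 0.2190 + 0.0024 + 0.0714 + 0.0004 + 0.0044 = 0.2976
Σp_1ᵢ² = 0.73² + 0.02² + 0.21² + 0.02² + 0.02² = 0.5329 + 0.0004 + 0.0441 + 0.0004 + 0.0004 = 0.5782
Σp_2ᵢ² = 0.30² + 0.12² + 0.34² + 0.02² + 0.22² = 0.0900 + 0.0144 + 0.1156 + 0.0004 + 0.0484 = 0.2688
O = 0.2976 / √(0.5782 × 0.2688) = 0.2976 / 0.39423 = 0.7549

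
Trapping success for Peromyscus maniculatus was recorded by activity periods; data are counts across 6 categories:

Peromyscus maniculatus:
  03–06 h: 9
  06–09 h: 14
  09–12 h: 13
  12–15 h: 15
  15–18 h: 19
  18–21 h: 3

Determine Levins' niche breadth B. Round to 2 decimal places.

5.12

Proportions for Peromyscus maniculatus (n=73): 9/73=0.1233, 14/73=0.1918, 13/73=0.1781, 15/73=0.2055, 19/73=0.2603, 3/73=0.0411
Σpᵢ² = 0.1233² + 0.1918² + 0.1781² + 0.2055² + 0.2603² + 0.0411² = 0.015203 + 0.036787 + 0.031720 + 0.042230 + 0.067756 + 0.001689 = 0.195385
B = 1 / 0.195385 = 5.1181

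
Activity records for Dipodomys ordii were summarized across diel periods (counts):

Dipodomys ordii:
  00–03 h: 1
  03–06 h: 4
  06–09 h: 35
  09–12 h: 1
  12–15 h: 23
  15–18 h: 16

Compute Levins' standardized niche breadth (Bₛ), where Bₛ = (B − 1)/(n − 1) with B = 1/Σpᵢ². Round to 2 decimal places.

0.43

Proportions for Dipodomys ordii (n=80): 1/80=0.0125, 4/80=0.0500, 35/80=0.4375, 1/80=0.0125, 23/80=0.2875, 16/80=0.2000
Σpᵢ² = 0.0125² + 0.0500² + 0.4375² + 0.0125² + 0.2875² + 0.2000² = 0.000156 + 0.002500 + 0.191406 + 0.000156 + 0.082656 + 0.040000 = 0.316874
B = 1 / 0.316874 = 3.1558
Bₛ = (B − 1)/(n − 1) = (3.1558 − 1)/(6 − 1) = 2.1558/5 = 0.4312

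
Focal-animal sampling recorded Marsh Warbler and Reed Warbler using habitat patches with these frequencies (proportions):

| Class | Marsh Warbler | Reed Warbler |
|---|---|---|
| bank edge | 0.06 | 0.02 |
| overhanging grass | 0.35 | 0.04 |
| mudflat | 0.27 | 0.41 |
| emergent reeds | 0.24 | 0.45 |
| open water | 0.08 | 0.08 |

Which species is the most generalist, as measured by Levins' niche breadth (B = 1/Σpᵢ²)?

Marsh Warbler

Σp_Marsᵢ² = 0.06² + 0.35² + 0.27² + 0.24² + 0.08² = 0.0036 + 0.1225 + 0.0729 + 0.0576 + 0.0064 = 0.2630
B_Mars = 1 / 0.2630 = 3.8023
Σp_Reedᵢ² = 0.02² + 0.04² + 0.41² + 0.45² + 0.08² = 0.0004 + 0.0016 + 0.1681 + 0.2025 + 0.0064 = 0.3790
B_Reed = 1 / 0.3790 = 2.6385
Highest B → broadest niche (most generalist): Marsh Warbler (B = 3.80).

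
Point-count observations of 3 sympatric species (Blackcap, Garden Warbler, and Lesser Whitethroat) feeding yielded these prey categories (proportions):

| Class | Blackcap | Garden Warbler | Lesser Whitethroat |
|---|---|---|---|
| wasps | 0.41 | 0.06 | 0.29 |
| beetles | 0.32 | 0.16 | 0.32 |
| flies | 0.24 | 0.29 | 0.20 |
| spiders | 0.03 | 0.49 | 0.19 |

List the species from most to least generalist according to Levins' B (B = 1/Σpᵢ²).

Σp_Blacᵢ² = 0.41² + 0.32² + 0.24² + 0.03² = 0.1681 + 0.1024 + 0.0576 + 0.0009 = 0.3290
B_Blac = 1 / 0.3290 = 3.0395
Σp_Warbᵢ² = 0.06² + 0.16² + 0.29² + 0.49² = 0.0036 + 0.0256 + 0.0841 + 0.2401 = 0.3534
B_Warb = 1 / 0.3534 = 2.8297
Σp_Whitᵢ² = 0.29² + 0.32² + 0.20² + 0.19² = 0.0841 + 0.1024 + 0.0400 + 0.0361 = 0.2626
B_Whit = 1 / 0.2626 = 3.8081
Ranking by B (broadest → narrowest): Lesser Whitethroat (3.81) > Blackcap (3.04) > Garden Warbler (2.83)

Lesser Whitethroat > Blackcap > Garden Warbler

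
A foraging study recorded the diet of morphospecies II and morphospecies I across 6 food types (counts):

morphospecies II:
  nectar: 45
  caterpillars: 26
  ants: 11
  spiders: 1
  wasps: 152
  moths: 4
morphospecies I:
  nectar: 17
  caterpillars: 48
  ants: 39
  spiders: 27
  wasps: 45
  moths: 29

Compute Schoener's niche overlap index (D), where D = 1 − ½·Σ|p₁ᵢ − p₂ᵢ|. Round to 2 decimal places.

0.48

Proportions for morphospecies II (n=239): 45/239=0.1883, 26/239=0.1088, 11/239=0.0460, 1/239=0.0042, 152/239=0.6360, 4/239=0.0167
Proportions for morphospecies I (n=205): 17/205=0.0829, 48/205=0.2341, 39/205=0.1902, 27/205=0.1317, 45/205=0.2195, 29/205=0.1415
Σ|p₁ᵢ − p₂ᵢ| = 0.1054 + 0.1253 + 0.1442 + 0.1275 + 0.4165 + 0.1248 = 1.0437
D = 1 − ½ × 1.0437 = 1 − 0.52185 = 0.47815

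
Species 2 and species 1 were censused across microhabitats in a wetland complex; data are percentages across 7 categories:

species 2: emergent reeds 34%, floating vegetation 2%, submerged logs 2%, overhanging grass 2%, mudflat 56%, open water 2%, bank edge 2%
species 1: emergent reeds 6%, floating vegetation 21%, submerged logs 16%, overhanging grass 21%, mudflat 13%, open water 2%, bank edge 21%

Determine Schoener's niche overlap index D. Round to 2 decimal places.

0.29

Convert percentages to proportions (divide by 100).
Σ|p₁ᵢ − p₂ᵢ| = 0.28 + 0.19 + 0.14 + 0.19 + 0.43 + 0.00 + 0.19 = 1.42
D = 1 − ½ × 1.42 = 1 − 0.710 = 0.2900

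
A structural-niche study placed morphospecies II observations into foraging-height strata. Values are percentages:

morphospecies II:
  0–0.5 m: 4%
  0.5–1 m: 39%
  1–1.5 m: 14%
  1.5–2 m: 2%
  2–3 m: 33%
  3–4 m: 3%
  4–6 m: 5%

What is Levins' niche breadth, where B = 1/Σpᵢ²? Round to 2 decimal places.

3.50

Convert percentages to proportions (divide by 100).
Σpᵢ² = 0.04² + 0.39² + 0.14² + 0.02² + 0.33² + 0.03² + 0.05² = 0.0016 + 0.1521 + 0.0196 + 0.0004 + 0.1089 + 0.0009 + 0.0025 = 0.2860
B = 1 / 0.2860 = 3.4965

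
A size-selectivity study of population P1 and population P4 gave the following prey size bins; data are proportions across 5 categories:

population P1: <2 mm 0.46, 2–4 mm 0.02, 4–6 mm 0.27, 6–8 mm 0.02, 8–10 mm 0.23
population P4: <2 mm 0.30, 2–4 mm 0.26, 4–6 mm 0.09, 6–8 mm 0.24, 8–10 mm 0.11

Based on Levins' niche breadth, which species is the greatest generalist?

Σp_P1ᵢ² = 0.46² + 0.02² + 0.27² + 0.02² + 0.23² = 0.2116 + 0.0004 + 0.0729 + 0.0004 + 0.0529 = 0.3382
B_P1 = 1 / 0.3382 = 2.9568
Σp_P4ᵢ² = 0.30² + 0.26² + 0.09² + 0.24² + 0.11² = 0.0900 + 0.0676 + 0.0081 + 0.0576 + 0.0121 = 0.2354
B_P4 = 1 / 0.2354 = 4.2481
Highest B → broadest niche (most generalist): population P4 (B = 4.25).

population P4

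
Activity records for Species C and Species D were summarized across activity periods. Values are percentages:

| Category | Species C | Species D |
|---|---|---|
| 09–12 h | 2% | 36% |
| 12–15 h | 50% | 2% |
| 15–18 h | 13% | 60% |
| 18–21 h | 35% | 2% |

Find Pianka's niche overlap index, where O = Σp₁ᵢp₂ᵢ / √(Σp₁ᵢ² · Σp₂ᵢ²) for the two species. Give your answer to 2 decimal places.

0.23

Convert percentages to proportions (divide by 100).
Σ p₁ᵢp₂ᵢ = 0.0072 + 0.0100 + 0.0780 + 0.0070 = 0.1022
Σp_1ᵢ² = 0.02² + 0.50² + 0.13² + 0.35² = 0.0004 + 0.2500 + 0.0169 + 0.1225 = 0.3898
Σp_2ᵢ² = 0.36² + 0.02² + 0.60² + 0.02² = 0.1296 + 0.0004 + 0.3600 + 0.0004 = 0.4904
O = 0.1022 / √(0.3898 × 0.4904) = 0.1022 / 0.43722 = 0.2337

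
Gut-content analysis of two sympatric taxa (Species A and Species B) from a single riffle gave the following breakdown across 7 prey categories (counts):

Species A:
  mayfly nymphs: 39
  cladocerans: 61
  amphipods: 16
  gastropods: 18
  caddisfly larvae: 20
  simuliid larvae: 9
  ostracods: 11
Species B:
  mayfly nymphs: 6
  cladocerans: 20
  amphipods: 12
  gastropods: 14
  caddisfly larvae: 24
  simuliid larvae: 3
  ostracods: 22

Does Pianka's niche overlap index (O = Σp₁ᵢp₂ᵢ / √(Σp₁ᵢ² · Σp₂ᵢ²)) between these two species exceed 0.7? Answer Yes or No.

Yes

Proportions for Species A (n=174): 39/174=0.2241, 61/174=0.3506, 16/174=0.0920, 18/174=0.1034, 20/174=0.1149, 9/174=0.0517, 11/174=0.0632
Proportions for Species B (n=101): 6/101=0.0594, 20/101=0.1980, 12/101=0.1188, 14/101=0.1386, 24/101=0.2376, 3/101=0.0297, 22/101=0.2178
Σ p₁ᵢp₂ᵢ = 0.013312 + 0.069419 + 0.010930 + 0.014331 + 0.027300 + 0.001535 + 0.013765 = 0.150592
Σp_1ᵢ² = 0.2241² + 0.3506² + 0.0920² + 0.1034² + 0.1149² + 0.0517² + 0.0632² = 0.050221 + 0.122920 + 0.008464 + 0.010692 + 0.013202 + 0.002673 + 0.003994 = 0.212166
Σp_2ᵢ² = 0.0594² + 0.1980² + 0.1188² + 0.1386² + 0.2376² + 0.0297² + 0.2178² = 0.003528 + 0.039204 + 0.014113 + 0.019210 + 0.056454 + 0.000882 + 0.047437 = 0.180828
O = 0.150592 / √(0.212166 × 0.180828) = 0.150592 / 0.1958713 = 0.7688
O = 0.7688 > 0.7 → Yes.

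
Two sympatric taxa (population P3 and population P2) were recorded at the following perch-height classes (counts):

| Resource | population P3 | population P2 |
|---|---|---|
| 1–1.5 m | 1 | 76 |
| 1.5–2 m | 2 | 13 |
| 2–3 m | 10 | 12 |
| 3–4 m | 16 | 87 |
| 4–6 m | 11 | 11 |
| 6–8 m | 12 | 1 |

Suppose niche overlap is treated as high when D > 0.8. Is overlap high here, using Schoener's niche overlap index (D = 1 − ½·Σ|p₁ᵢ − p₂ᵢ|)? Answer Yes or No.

No

Proportions for population P3 (n=52): 1/52=0.0192, 2/52=0.0385, 10/52=0.1923, 16/52=0.3077, 11/52=0.2115, 12/52=0.2308
Proportions for population P2 (n=200): 76/200=0.3800, 13/200=0.0650, 12/200=0.0600, 87/200=0.4350, 11/200=0.0550, 1/200=0.0050
Σ|p₁ᵢ − p₂ᵢ| = 0.3608 + 0.0265 + 0.1323 + 0.1273 + 0.1565 + 0.2258 = 1.0292
D = 1 − ½ × 1.0292 = 1 − 0.51460 = 0.48540
D = 0.48540 < 0.8 → No.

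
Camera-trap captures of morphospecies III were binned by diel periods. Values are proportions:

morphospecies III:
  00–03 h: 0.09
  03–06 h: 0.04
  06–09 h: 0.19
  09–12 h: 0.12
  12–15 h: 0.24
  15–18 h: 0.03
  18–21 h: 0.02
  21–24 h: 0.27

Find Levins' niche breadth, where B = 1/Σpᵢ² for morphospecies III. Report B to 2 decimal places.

5.21

Σpᵢ² = 0.09² + 0.04² + 0.19² + 0.12² + 0.24² + 0.03² + 0.02² + 0.27² = 0.0081 + 0.0016 + 0.0361 + 0.0144 + 0.0576 + 0.0009 + 0.0004 + 0.0729 = 0.1920
B = 1 / 0.1920 = 5.2083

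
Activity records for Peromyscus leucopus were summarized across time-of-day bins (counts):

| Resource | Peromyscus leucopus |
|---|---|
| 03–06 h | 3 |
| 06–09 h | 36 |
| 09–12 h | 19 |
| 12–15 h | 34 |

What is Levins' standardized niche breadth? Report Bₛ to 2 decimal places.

Proportions for Peromyscus leucopus (n=92): 3/92=0.0326, 36/92=0.3913, 19/92=0.2065, 34/92=0.3696
Σpᵢ² = 0.0326² + 0.3913² + 0.2065² + 0.3696² = 0.001063 + 0.153116 + 0.042642 + 0.136604 = 0.333425
B = 1 / 0.333425 = 2.9992
Bₛ = (B − 1)/(n − 1) = (2.9992 − 1)/(4 − 1) = 1.9992/3 = 0.6664

0.67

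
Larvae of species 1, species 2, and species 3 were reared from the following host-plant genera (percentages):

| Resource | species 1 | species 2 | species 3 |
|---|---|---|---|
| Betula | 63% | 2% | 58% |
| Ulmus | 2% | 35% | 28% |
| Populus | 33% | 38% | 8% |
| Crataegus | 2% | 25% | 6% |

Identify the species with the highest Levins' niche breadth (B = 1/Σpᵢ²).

Convert percentages to proportions (divide by 100).
Σp_1ᵢ² = 0.63² + 0.02² + 0.33² + 0.02² = 0.3969 + 0.0004 + 0.1089 + 0.0004 = 0.5066
B_1 = 1 / 0.5066 = 1.9739
Σp_2ᵢ² = 0.02² + 0.35² + 0.38² + 0.25² = 0.0004 + 0.1225 + 0.1444 + 0.0625 = 0.3298
B_2 = 1 / 0.3298 = 3.0321
Σp_3ᵢ² = 0.58² + 0.28² + 0.08² + 0.06² = 0.3364 + 0.0784 + 0.0064 + 0.0036 = 0.4248
B_3 = 1 / 0.4248 = 2.3540
Highest B → broadest niche (most generalist): species 2 (B = 3.03).

species 2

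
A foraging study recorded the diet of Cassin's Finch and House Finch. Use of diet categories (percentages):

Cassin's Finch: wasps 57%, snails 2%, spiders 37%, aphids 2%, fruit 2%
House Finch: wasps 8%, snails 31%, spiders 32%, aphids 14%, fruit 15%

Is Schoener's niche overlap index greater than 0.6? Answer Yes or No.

Convert percentages to proportions (divide by 100).
Σ|p₁ᵢ − p₂ᵢ| = 0.49 + 0.29 + 0.05 + 0.12 + 0.13 = 1.08
D = 1 − ½ × 1.08 = 1 − 0.540 = 0.4600
D = 0.4600 < 0.6 → No.

No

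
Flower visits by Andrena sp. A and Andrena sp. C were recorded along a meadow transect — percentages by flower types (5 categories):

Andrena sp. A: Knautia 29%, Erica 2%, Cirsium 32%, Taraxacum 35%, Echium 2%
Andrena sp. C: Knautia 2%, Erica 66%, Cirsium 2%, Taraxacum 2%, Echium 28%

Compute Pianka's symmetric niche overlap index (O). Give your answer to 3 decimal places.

0.095

Convert percentages to proportions (divide by 100).
Σ p₁ᵢp₂ᵢ = 0.0058 + 0.0132 + 0.0064 + 0.0070 + 0.0056 = 0.0380
Σp_1ᵢ² = 0.29² + 0.02² + 0.32² + 0.35² + 0.02² = 0.0841 + 0.0004 + 0.1024 + 0.1225 + 0.0004 = 0.3098
Σp_2ᵢ² = 0.02² + 0.66² + 0.02² + 0.02² + 0.28² = 0.0004 + 0.4356 + 0.0004 + 0.0004 + 0.0784 = 0.5152
O = 0.0380 / √(0.3098 × 0.5152) = 0.0380 / 0.399511 = 0.09512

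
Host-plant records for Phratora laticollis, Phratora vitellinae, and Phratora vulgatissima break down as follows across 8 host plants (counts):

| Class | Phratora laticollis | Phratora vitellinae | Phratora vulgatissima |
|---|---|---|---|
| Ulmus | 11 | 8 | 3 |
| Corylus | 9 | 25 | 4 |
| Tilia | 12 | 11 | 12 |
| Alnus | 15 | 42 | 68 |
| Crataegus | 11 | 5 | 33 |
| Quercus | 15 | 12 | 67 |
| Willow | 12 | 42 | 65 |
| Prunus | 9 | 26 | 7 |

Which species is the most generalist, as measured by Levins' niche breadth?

Proportions for Phratora laticollis (n=94): 11/94=0.1170, 9/94=0.0957, 12/94=0.1277, 15/94=0.1596, 11/94=0.1170, 15/94=0.1596, 12/94=0.1277, 9/94=0.0957
Proportions for Phratora vitellinae (n=171): 8/171=0.0468, 25/171=0.1462, 11/171=0.0643, 42/171=0.2456, 5/171=0.0292, 12/171=0.0702, 42/171=0.2456, 26/171=0.1520
Proportions for Phratora vulgatissima (n=259): 3/259=0.0116, 4/259=0.0154, 12/259=0.0463, 68/259=0.2625, 33/259=0.1274, 67/259=0.2587, 65/259=0.2510, 7/259=0.0270
Σp_latiᵢ² = 0.1170² + 0.0957² + 0.1277² + 0.1596² + 0.1170² + 0.1596² + 0.1277² + 0.0957² = 0.013689 + 0.009158 + 0.016307 + 0.025472 + 0.013689 + 0.025472 + 0.016307 + 0.009158 = 0.129252
B_lati = 1 / 0.129252 = 7.7368
Σp_viteᵢ² = 0.0468² + 0.1462² + 0.0643² + 0.2456² + 0.0292² + 0.0702² + 0.2456² + 0.1520² = 0.002190 + 0.021374 + 0.004134 + 0.060319 + 0.000853 + 0.004928 + 0.060319 + 0.023104 = 0.177221
B_vite = 1 / 0.177221 = 5.6427
Σp_vulgᵢ² = 0.0116² + 0.0154² + 0.0463² + 0.2625² + 0.1274² + 0.2587² + 0.2510² + 0.0270² = 0.000135 + 0.000237 + 0.002144 + 0.068906 + 0.016231 + 0.066926 + 0.063001 + 0.000729 = 0.218309
B_vulg = 1 / 0.218309 = 4.5807
Highest B → broadest niche (most generalist): Phratora laticollis (B = 7.74).

Phratora laticollis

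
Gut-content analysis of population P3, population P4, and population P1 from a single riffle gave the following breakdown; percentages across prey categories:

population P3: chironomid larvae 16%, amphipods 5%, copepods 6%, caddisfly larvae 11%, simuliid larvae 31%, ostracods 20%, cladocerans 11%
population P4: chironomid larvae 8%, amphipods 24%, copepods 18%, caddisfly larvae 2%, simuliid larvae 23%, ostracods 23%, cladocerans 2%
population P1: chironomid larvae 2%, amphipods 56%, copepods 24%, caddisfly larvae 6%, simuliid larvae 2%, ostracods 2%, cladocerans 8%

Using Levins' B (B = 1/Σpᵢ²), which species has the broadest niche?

population P3

Convert percentages to proportions (divide by 100).
Σp_P3ᵢ² = 0.16² + 0.05² + 0.06² + 0.11² + 0.31² + 0.20² + 0.11² = 0.0256 + 0.0025 + 0.0036 + 0.0121 + 0.0961 + 0.0400 + 0.0121 = 0.1920
B_P3 = 1 / 0.1920 = 5.2083
Σp_P4ᵢ² = 0.08² + 0.24² + 0.18² + 0.02² + 0.23² + 0.23² + 0.02² = 0.0064 + 0.0576 + 0.0324 + 0.0004 + 0.0529 + 0.0529 + 0.0004 = 0.2030
B_P4 = 1 / 0.2030 = 4.9261
Σp_P1ᵢ² = 0.02² + 0.56² + 0.24² + 0.06² + 0.02² + 0.02² + 0.08² = 0.0004 + 0.3136 + 0.0576 + 0.0036 + 0.0004 + 0.0004 + 0.0064 = 0.3824
B_P1 = 1 / 0.3824 = 2.6151
Highest B → broadest niche (most generalist): population P3 (B = 5.21).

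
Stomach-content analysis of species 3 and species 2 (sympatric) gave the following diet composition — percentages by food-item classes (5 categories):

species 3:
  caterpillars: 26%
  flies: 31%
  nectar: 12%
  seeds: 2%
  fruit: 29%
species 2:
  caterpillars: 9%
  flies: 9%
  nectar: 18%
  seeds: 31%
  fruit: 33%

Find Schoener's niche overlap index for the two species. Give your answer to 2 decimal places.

Convert percentages to proportions (divide by 100).
Σ|p₁ᵢ − p₂ᵢ| = 0.17 + 0.22 + 0.06 + 0.29 + 0.04 = 0.78
D = 1 − ½ × 0.78 = 1 − 0.390 = 0.6100

0.61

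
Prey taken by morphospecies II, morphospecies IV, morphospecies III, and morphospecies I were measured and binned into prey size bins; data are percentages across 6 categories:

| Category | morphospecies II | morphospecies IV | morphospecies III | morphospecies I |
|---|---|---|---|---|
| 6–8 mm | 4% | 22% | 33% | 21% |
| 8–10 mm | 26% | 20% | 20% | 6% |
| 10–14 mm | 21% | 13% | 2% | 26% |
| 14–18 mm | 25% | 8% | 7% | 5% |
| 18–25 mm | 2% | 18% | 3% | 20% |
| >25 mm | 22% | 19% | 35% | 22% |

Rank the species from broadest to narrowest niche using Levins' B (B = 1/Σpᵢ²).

morphospecies IV > morphospecies I > morphospecies II > morphospecies III

Convert percentages to proportions (divide by 100).
Σp_IIᵢ² = 0.04² + 0.26² + 0.21² + 0.25² + 0.02² + 0.22² = 0.0016 + 0.0676 + 0.0441 + 0.0625 + 0.0004 + 0.0484 = 0.2246
B_II = 1 / 0.2246 = 4.4524
Σp_IVᵢ² = 0.22² + 0.20² + 0.13² + 0.08² + 0.18² + 0.19² = 0.0484 + 0.0400 + 0.0169 + 0.0064 + 0.0324 + 0.0361 = 0.1802
B_IV = 1 / 0.1802 = 5.5494
Σp_IIIᵢ² = 0.33² + 0.20² + 0.02² + 0.07² + 0.03² + 0.35² = 0.1089 + 0.0400 + 0.0004 + 0.0049 + 0.0009 + 0.1225 = 0.2776
B_III = 1 / 0.2776 = 3.6023
Σp_Iᵢ² = 0.21² + 0.06² + 0.26² + 0.05² + 0.20² + 0.22² = 0.0441 + 0.0036 + 0.0676 + 0.0025 + 0.0400 + 0.0484 = 0.2062
B_I = 1 / 0.2062 = 4.8497
Ranking by B (broadest → narrowest): morphospecies IV (5.55) > morphospecies I (4.85) > morphospecies II (4.45) > morphospecies III (3.60)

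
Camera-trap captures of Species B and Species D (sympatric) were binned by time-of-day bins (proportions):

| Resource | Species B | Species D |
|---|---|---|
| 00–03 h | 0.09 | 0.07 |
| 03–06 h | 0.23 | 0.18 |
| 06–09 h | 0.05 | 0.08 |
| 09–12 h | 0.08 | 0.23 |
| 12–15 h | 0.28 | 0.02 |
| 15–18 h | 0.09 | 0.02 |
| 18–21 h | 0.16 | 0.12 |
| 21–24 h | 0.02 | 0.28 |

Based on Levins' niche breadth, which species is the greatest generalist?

Species B

Σp_Bᵢ² = 0.09² + 0.23² + 0.05² + 0.08² + 0.28² + 0.09² + 0.16² + 0.02² = 0.0081 + 0.0529 + 0.0025 + 0.0064 + 0.0784 + 0.0081 + 0.0256 + 0.0004 = 0.1824
B_B = 1 / 0.1824 = 5.4825
Σp_Dᵢ² = 0.07² + 0.18² + 0.08² + 0.23² + 0.02² + 0.02² + 0.12² + 0.28² = 0.0049 + 0.0324 + 0.0064 + 0.0529 + 0.0004 + 0.0004 + 0.0144 + 0.0784 = 0.1902
B_D = 1 / 0.1902 = 5.2576
Highest B → broadest niche (most generalist): Species B (B = 5.48).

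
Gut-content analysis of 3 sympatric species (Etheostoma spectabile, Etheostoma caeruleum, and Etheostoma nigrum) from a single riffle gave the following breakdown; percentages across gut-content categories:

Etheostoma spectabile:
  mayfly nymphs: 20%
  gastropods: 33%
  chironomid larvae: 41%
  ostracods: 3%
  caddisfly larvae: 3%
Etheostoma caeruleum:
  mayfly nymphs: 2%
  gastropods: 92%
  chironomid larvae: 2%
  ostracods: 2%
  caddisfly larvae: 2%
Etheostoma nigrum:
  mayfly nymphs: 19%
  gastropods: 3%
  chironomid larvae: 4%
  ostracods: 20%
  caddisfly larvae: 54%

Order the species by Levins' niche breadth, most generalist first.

Convert percentages to proportions (divide by 100).
Σp_specᵢ² = 0.20² + 0.33² + 0.41² + 0.03² + 0.03² = 0.0400 + 0.1089 + 0.1681 + 0.0009 + 0.0009 = 0.3188
B_spec = 1 / 0.3188 = 3.1368
Σp_caerᵢ² = 0.02² + 0.92² + 0.02² + 0.02² + 0.02² = 0.0004 + 0.8464 + 0.0004 + 0.0004 + 0.0004 = 0.8480
B_caer = 1 / 0.8480 = 1.1792
Σp_nigrᵢ² = 0.19² + 0.03² + 0.04² + 0.20² + 0.54² = 0.0361 + 0.0009 + 0.0016 + 0.0400 + 0.2916 = 0.3702
B_nigr = 1 / 0.3702 = 2.7012
Ranking by B (broadest → narrowest): Etheostoma spectabile (3.14) > Etheostoma nigrum (2.70) > Etheostoma caeruleum (1.18)

Etheostoma spectabile > Etheostoma nigrum > Etheostoma caeruleum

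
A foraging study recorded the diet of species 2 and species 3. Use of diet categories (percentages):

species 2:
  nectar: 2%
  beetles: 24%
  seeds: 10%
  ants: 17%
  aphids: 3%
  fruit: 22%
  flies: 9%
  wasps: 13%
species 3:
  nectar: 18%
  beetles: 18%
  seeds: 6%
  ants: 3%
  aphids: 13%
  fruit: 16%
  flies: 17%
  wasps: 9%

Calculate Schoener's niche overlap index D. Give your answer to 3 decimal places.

0.660

Convert percentages to proportions (divide by 100).
Σ|p₁ᵢ − p₂ᵢ| = 0.16 + 0.06 + 0.04 + 0.14 + 0.10 + 0.06 + 0.08 + 0.04 = 0.68
D = 1 − ½ × 0.68 = 1 − 0.340 = 0.66000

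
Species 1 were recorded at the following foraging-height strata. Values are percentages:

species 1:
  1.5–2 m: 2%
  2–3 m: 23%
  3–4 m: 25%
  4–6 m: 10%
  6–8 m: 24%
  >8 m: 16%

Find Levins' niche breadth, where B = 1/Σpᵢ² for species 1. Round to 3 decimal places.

4.785

Convert percentages to proportions (divide by 100).
Σpᵢ² = 0.02² + 0.23² + 0.25² + 0.10² + 0.24² + 0.16² = 0.0004 + 0.0529 + 0.0625 + 0.0100 + 0.0576 + 0.0256 = 0.2090
B = 1 / 0.2090 = 4.78469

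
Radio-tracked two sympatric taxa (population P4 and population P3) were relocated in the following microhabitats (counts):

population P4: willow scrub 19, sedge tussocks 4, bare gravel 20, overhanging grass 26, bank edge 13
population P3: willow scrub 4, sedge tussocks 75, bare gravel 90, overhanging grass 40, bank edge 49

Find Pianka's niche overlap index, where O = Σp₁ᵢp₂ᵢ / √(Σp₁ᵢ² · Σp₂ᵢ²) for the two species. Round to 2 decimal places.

Proportions for population P4 (n=82): 19/82=0.2317, 4/82=0.0488, 20/82=0.2439, 26/82=0.3171, 13/82=0.1585
Proportions for population P3 (n=258): 4/258=0.0155, 75/258=0.2907, 90/258=0.3488, 40/258=0.1550, 49/258=0.1899
Σ p₁ᵢp₂ᵢ = 0.003591 + 0.014186 + 0.085072 + 0.049151 + 0.030099 = 0.182099
Σp_1ᵢ² = 0.2317² + 0.0488² + 0.2439² + 0.3171² + 0.1585² = 0.053685 + 0.002381 + 0.059487 + 0.100552 + 0.025122 = 0.241227
Σp_2ᵢ² = 0.0155² + 0.2907² + 0.3488² + 0.1550² + 0.1899² = 0.000240 + 0.084506 + 0.121661 + 0.024025 + 0.036062 = 0.266494
O = 0.182099 / √(0.241227 × 0.266494) = 0.182099 / 0.2535459 = 0.7182

0.72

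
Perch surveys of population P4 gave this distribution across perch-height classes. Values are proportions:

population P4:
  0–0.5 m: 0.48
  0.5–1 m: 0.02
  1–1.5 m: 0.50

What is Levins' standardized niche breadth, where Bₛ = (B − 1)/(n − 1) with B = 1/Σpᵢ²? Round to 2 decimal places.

Σpᵢ² = 0.48² + 0.02² + 0.50² = 0.2304 + 0.0004 + 0.2500 = 0.4808
B = 1 / 0.4808 = 2.0799
Bₛ = (B − 1)/(n − 1) = (2.0799 − 1)/(3 − 1) = 1.0799/2 = 0.5400

0.54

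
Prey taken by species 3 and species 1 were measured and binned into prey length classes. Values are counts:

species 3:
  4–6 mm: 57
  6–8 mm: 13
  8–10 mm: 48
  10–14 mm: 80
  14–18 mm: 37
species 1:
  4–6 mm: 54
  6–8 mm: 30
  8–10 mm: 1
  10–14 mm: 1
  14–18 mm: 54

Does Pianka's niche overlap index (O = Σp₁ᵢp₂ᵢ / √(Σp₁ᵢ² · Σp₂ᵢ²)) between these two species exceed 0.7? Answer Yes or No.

No

Proportions for species 3 (n=235): 57/235=0.2426, 13/235=0.0553, 48/235=0.2043, 80/235=0.3404, 37/235=0.1574
Proportions for species 1 (n=140): 54/140=0.3857, 30/140=0.2143, 1/140=0.0071, 1/140=0.0071, 54/140=0.3857
Σ p₁ᵢp₂ᵢ = 0.093571 + 0.011851 + 0.001451 + 0.002417 + 0.060709 = 0.169999
Σp_1ᵢ² = 0.2426² + 0.0553² + 0.2043² + 0.3404² + 0.1574² = 0.058855 + 0.003058 + 0.041738 + 0.115872 + 0.024775 = 0.244298
Σp_2ᵢ² = 0.3857² + 0.2143² + 0.0071² + 0.0071² + 0.3857² = 0.148764 + 0.045924 + 0.000050 + 0.000050 + 0.148764 = 0.343552
O = 0.169999 / √(0.244298 × 0.343552) = 0.169999 / 0.2897051 = 0.5868
O = 0.5868 < 0.7 → No.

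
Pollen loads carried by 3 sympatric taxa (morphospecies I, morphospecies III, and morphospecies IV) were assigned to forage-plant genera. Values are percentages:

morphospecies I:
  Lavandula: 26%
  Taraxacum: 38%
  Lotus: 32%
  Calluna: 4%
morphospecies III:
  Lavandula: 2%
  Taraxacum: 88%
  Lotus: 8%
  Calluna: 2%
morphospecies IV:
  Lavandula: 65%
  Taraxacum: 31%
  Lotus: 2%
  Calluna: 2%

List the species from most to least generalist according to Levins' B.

Convert percentages to proportions (divide by 100).
Σp_Iᵢ² = 0.26² + 0.38² + 0.32² + 0.04² = 0.0676 + 0.1444 + 0.1024 + 0.0016 = 0.3160
B_I = 1 / 0.3160 = 3.1646
Σp_IIIᵢ² = 0.02² + 0.88² + 0.08² + 0.02² = 0.0004 + 0.7744 + 0.0064 + 0.0004 = 0.7816
B_III = 1 / 0.7816 = 1.2794
Σp_IVᵢ² = 0.65² + 0.31² + 0.02² + 0.02² = 0.4225 + 0.0961 + 0.0004 + 0.0004 = 0.5194
B_IV = 1 / 0.5194 = 1.9253
Ranking by B (broadest → narrowest): morphospecies I (3.16) > morphospecies IV (1.93) > morphospecies III (1.28)

morphospecies I > morphospecies IV > morphospecies III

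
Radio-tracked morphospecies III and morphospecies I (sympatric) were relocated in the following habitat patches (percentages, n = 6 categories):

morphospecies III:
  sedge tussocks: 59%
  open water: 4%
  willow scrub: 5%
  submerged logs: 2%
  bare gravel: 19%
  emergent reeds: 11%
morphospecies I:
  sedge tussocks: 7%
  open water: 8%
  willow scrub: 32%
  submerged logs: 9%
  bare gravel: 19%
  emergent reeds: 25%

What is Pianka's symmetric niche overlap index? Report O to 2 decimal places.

0.42

Convert percentages to proportions (divide by 100).
Σ p₁ᵢp₂ᵢ = 0.0413 + 0.0032 + 0.0160 + 0.0018 + 0.0361 + 0.0275 = 0.1259
Σp_1ᵢ² = 0.59² + 0.04² + 0.05² + 0.02² + 0.19² + 0.11² = 0.3481 + 0.0016 + 0.0025 + 0.0004 + 0.0361 + 0.0121 = 0.4008
Σp_2ᵢ² = 0.07² + 0.08² + 0.32² + 0.09² + 0.19² + 0.25² = 0.0049 + 0.0064 + 0.1024 + 0.0081 + 0.0361 + 0.0625 = 0.2204
O = 0.1259 / √(0.4008 × 0.2204) = 0.1259 / 0.29721 = 0.4236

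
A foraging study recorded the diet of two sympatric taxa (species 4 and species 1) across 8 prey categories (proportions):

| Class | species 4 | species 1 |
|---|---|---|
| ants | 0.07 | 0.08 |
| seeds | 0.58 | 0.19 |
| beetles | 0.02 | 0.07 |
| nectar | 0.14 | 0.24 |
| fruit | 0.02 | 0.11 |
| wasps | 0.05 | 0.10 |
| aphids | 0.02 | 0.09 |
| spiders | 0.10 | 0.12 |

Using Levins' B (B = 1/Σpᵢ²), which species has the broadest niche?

Σp_4ᵢ² = 0.07² + 0.58² + 0.02² + 0.14² + 0.02² + 0.05² + 0.02² + 0.10² = 0.0049 + 0.3364 + 0.0004 + 0.0196 + 0.0004 + 0.0025 + 0.0004 + 0.0100 = 0.3746
B_4 = 1 / 0.3746 = 2.6695
Σp_1ᵢ² = 0.08² + 0.19² + 0.07² + 0.24² + 0.11² + 0.10² + 0.09² + 0.12² = 0.0064 + 0.0361 + 0.0049 + 0.0576 + 0.0121 + 0.0100 + 0.0081 + 0.0144 = 0.1496
B_1 = 1 / 0.1496 = 6.6845
Highest B → broadest niche (most generalist): species 1 (B = 6.68).

species 1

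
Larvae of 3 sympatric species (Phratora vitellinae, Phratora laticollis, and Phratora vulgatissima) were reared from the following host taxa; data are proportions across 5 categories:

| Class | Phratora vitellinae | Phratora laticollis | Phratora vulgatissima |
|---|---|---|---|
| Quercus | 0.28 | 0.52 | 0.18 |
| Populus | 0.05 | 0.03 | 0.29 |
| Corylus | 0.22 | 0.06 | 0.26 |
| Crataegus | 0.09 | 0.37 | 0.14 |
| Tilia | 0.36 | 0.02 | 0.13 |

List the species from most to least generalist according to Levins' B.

Σp_viteᵢ² = 0.28² + 0.05² + 0.22² + 0.09² + 0.36² = 0.0784 + 0.0025 + 0.0484 + 0.0081 + 0.1296 = 0.2670
B_vite = 1 / 0.2670 = 3.7453
Σp_latiᵢ² = 0.52² + 0.03² + 0.06² + 0.37² + 0.02² = 0.2704 + 0.0009 + 0.0036 + 0.1369 + 0.0004 = 0.4122
B_lati = 1 / 0.4122 = 2.4260
Σp_vulgᵢ² = 0.18² + 0.29² + 0.26² + 0.14² + 0.13² = 0.0324 + 0.0841 + 0.0676 + 0.0196 + 0.0169 = 0.2206
B_vulg = 1 / 0.2206 = 4.5331
Ranking by B (broadest → narrowest): Phratora vulgatissima (4.53) > Phratora vitellinae (3.75) > Phratora laticollis (2.43)

Phratora vulgatissima > Phratora vitellinae > Phratora laticollis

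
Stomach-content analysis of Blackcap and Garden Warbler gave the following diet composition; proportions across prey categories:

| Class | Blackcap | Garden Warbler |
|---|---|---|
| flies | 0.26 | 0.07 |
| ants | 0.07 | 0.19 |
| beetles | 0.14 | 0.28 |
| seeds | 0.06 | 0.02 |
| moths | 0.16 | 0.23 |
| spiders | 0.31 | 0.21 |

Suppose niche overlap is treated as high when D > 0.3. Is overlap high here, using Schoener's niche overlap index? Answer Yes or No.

Yes

Σ|p₁ᵢ − p₂ᵢ| = 0.19 + 0.12 + 0.14 + 0.04 + 0.07 + 0.10 = 0.66
D = 1 − ½ × 0.66 = 1 − 0.330 = 0.6700
D = 0.6700 > 0.3 → Yes.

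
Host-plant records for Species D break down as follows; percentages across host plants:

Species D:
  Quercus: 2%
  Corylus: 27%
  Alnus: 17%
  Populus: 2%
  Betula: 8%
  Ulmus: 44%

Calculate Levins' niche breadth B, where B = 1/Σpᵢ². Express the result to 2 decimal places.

Convert percentages to proportions (divide by 100).
Σpᵢ² = 0.02² + 0.27² + 0.17² + 0.02² + 0.08² + 0.44² = 0.0004 + 0.0729 + 0.0289 + 0.0004 + 0.0064 + 0.1936 = 0.3026
B = 1 / 0.3026 = 3.3047

3.30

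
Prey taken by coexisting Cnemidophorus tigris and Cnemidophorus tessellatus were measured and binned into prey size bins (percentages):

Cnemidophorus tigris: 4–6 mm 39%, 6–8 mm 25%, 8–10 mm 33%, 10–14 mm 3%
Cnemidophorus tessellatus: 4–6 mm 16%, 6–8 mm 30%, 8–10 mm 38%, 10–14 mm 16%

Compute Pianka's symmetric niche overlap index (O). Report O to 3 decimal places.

Convert percentages to proportions (divide by 100).
Σ p₁ᵢp₂ᵢ = 0.0624 + 0.0750 + 0.1254 + 0.0048 = 0.2676
Σp_1ᵢ² = 0.39² + 0.25² + 0.33² + 0.03² = 0.1521 + 0.0625 + 0.1089 + 0.0009 = 0.3244
Σp_2ᵢ² = 0.16² + 0.30² + 0.38² + 0.16² = 0.0256 + 0.0900 + 0.1444 + 0.0256 = 0.2856
O = 0.2676 / √(0.3244 × 0.2856) = 0.2676 / 0.304382 = 0.87916

0.879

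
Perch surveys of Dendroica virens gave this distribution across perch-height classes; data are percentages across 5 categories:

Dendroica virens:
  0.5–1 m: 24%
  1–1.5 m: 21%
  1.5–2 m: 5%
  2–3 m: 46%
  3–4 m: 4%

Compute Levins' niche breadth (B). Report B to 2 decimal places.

Convert percentages to proportions (divide by 100).
Σpᵢ² = 0.24² + 0.21² + 0.05² + 0.46² + 0.04² = 0.0576 + 0.0441 + 0.0025 + 0.2116 + 0.0016 = 0.3174
B = 1 / 0.3174 = 3.1506

3.15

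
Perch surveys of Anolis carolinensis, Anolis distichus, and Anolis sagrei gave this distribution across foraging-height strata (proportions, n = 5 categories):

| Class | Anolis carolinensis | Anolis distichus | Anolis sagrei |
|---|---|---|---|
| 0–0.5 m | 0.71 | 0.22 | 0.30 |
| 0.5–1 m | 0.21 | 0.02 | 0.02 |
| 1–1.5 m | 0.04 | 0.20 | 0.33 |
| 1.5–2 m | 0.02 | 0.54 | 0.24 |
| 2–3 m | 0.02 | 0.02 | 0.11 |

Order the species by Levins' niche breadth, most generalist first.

Anolis sagrei > Anolis distichus > Anolis carolinensis

Σp_caroᵢ² = 0.71² + 0.21² + 0.04² + 0.02² + 0.02² = 0.5041 + 0.0441 + 0.0016 + 0.0004 + 0.0004 = 0.5506
B_caro = 1 / 0.5506 = 1.8162
Σp_distᵢ² = 0.22² + 0.02² + 0.20² + 0.54² + 0.02² = 0.0484 + 0.0004 + 0.0400 + 0.2916 + 0.0004 = 0.3808
B_dist = 1 / 0.3808 = 2.6261
Σp_sagrᵢ² = 0.30² + 0.02² + 0.33² + 0.24² + 0.11² = 0.0900 + 0.0004 + 0.1089 + 0.0576 + 0.0121 = 0.2690
B_sagr = 1 / 0.2690 = 3.7175
Ranking by B (broadest → narrowest): Anolis sagrei (3.72) > Anolis distichus (2.63) > Anolis carolinensis (1.82)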